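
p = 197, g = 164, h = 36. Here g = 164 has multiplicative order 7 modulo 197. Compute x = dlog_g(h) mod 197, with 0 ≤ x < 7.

Successive powers of 164 modulo 197:
  164^0=1  164^1=164  164^2=104  164^3=114  164^4=178  164^5=36
So 164^5 ≡ 36 (mod 197), giving x = 5.

5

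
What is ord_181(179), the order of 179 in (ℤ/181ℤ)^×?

180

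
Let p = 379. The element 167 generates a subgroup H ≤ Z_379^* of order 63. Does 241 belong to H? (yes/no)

no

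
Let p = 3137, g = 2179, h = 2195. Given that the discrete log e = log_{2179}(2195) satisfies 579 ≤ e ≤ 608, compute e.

Compute 2179^579 mod 3137 = 783, then multiply by 2179 repeatedly:
  2179^579=783  2179^580=2766  2179^581=937  2179^582=2673  2179^583=2195
Found 2195 at exponent 583.

583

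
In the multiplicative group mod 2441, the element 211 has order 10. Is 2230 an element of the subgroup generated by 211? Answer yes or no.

⟨211⟩ has order 10; its elements mod 2441 are {1, 211, 583, 590, 963, 1478, 1851, 1858, 2230, 2440}.
2230 is in this set.

yes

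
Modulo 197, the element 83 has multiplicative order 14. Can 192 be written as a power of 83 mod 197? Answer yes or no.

no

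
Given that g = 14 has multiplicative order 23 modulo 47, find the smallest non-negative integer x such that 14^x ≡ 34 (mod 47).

20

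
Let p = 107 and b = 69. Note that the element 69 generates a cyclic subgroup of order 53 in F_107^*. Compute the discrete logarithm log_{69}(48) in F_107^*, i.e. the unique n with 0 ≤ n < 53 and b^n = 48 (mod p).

11

Successive powers of 69 modulo 107:
  69^0=1  69^1=69  69^2=53  69^3=19  69^4=27  69^5=44
  69^6=40  69^7=85  69^8=87  69^9=11  69^10=10  69^11=48
So 69^11 ≡ 48 (mod 107), giving n = 11.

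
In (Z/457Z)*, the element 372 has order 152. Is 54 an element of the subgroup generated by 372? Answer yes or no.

yes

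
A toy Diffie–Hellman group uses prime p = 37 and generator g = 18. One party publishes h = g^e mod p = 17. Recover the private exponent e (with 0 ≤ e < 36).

Successive powers of 18 modulo 37:
  18^0=1  18^1=18  18^2=28  18^3=23  18^4=7  18^5=15
  18^6=11  18^7=13  18^8=12  18^9=31  18^10=3  18^11=17
So 18^11 ≡ 17 (mod 37), giving e = 11.

11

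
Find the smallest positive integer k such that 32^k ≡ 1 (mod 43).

14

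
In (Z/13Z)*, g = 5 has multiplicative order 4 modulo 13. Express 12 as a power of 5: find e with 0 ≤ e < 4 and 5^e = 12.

Successive powers of 5 modulo 13:
  5^0=1  5^1=5  5^2=12
So 5^2 ≡ 12 (mod 13), giving e = 2.

2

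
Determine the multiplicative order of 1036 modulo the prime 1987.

The order of 1036 must divide p − 1 = 1986 = 2 · 3 · 331.
Divisors: 1, 2, 3, 6, 331, 662, 993, 1986.
Check each in increasing order: 1036^1 ≡ 1036;  1036^2 ≡ 316;  1036^3 ≡ 1508;  1036^6 ≡ 936;  1036^331 ≡ 647;  1036^662 ≡ 1339;  1036^993 ≡ 1.
Smallest exponent giving 1 is 993.

993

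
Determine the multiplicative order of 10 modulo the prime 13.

The order of 10 must divide p − 1 = 12 = 2^2 · 3.
Divisors: 1, 2, 3, 4, 6, 12.
Check each in increasing order: 10^1 ≡ 10;  10^2 ≡ 9;  10^3 ≡ 12;  10^4 ≡ 3;  10^6 ≡ 1.
Smallest exponent giving 1 is 6.

6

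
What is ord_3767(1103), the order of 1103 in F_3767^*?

3766

The order of 1103 must divide p − 1 = 3766 = 2 · 7 · 269.
Divisors: 1, 2, 7, 14, 269, 538, 1883, 3766.
Check each in increasing order: 1103^1 ≡ 1103;  1103^2 ≡ 3635;  1103^7 ≡ 2611;  1103^14 ≡ 2818;  1103^269 ≡ 3056;  1103^538 ≡ 743;  1103^1883 ≡ 3766;  1103^3766 ≡ 1.
Smallest exponent giving 1 is 3766.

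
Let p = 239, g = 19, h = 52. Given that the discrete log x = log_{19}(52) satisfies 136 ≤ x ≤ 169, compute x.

147

Compute 19^136 mod 239 = 44, then multiply by 19 repeatedly:
  19^136=44  19^137=119  19^138=110  19^139=178  19^140=36
  19^141=206  19^142=90  19^143=37  19^144=225  19^145=212
  19^146=204  19^147=52
Found 52 at exponent 147.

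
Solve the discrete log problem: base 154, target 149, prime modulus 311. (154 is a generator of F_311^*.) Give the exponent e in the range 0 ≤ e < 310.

79

Baby-step giant-step with m = ceil(sqrt(310)) = 18.
Baby table (154^j mod 311 for j=0..17):
  0:1  1:154  2:80  3:191  4:180  5:41  6:94  7:170
  8:56  9:227  10:126  11:122  12:128  13:119  14:288  15:190
  16:26  17:272
Giant step factor: 154^(-18) ≡ 109 (mod 311).
Scan 149·109^i mod 311 for i = 0, 1, …:
  i=0: 149   i=1: 69   i=2: 57   i=3: 304
  i=4: 170
Match at i=4, j=7: e = 4·18 + 7 = 79.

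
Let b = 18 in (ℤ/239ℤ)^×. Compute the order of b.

119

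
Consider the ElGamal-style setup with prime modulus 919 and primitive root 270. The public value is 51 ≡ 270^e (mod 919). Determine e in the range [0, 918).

771

Baby-step giant-step with m = ceil(sqrt(918)) = 31.
Baby table (270^j mod 919 for j=0..30):
  0:1  1:270  2:299  3:777  4:258  5:735  6:865  7:124
  8:396  9:316  10:772  11:746  12:159  13:656  14:672  15:397
  16:586  17:152  18:604  19:417  20:472  21:618  22:521  23:63
  24:468  25:457  26:244  27:631  28:355  29:274  30:460
Giant step factor: 270^(-31) ≡ 177 (mod 919).
Scan 51·177^i mod 919 for i = 0, 1, …:
  i=0: 51   i=1: 756   i=2: 557   i=3: 256
  i=4: 281   i=5: 111   i=6: 348   i=7: 23
  i=8: 395   i=9: 71     …   i=23: 637
  i=24: 631
Match at i=24, j=27: e = 24·31 + 27 = 771.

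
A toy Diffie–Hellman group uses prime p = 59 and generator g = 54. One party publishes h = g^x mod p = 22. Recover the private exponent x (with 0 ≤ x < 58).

14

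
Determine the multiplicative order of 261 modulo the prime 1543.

257

The order of 261 must divide p − 1 = 1542 = 2 · 3 · 257.
Divisors: 1, 2, 3, 6, 257, 514, 771, 1542.
Check each in increasing order: 261^1 ≡ 261;  261^2 ≡ 229;  261^3 ≡ 1135;  261^6 ≡ 1363;  261^257 ≡ 1.
Smallest exponent giving 1 is 257.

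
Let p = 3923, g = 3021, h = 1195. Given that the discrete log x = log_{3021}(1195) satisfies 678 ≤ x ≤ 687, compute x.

Compute 3021^678 mod 3923 = 2288, then multiply by 3021 repeatedly:
  3021^678=2288  3021^679=3645  3021^680=3607  3021^681=2576  3021^682=2787
  3021^683=769  3021^684=733  3021^685=1821  3021^686=1195
Found 1195 at exponent 686.

686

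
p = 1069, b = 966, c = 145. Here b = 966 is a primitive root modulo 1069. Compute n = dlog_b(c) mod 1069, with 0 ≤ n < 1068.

Baby-step giant-step with m = ceil(sqrt(1068)) = 33.
Baby table (966^j mod 1069 for j=0..32):
  0:1  1:966  2:988  3:860  4:147  5:894  6:921  7:278
  8:229  9:1000  10:693  11:244  12:524  13:547  14:316  15:591
  16:60  17:234  18:485  19:288  20:268  21:190  22:741  23:645
  24:912  25:136  26:958  27:743  28:439  29:750  30:787  31:183
  32:393
Giant step factor: 966^(-33) ≡ 613 (mod 1069).
Scan 145·613^i mod 1069 for i = 0, 1, …:
  i=0: 145   i=1: 158   i=2: 644   i=3: 311
  i=4: 361   i=5: 10   i=6: 785   i=7: 155
  i=8: 943   i=9: 799     …   i=14: 350
  i=15: 750
Match at i=15, j=29: n = 15·33 + 29 = 524.

524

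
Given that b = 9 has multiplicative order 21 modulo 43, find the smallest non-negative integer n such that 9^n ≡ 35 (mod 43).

Successive powers of 9 modulo 43:
  9^0=1  9^1=9  9^2=38  9^3=41  9^4=25  9^5=10
  9^6=4  9^7=36  9^8=23  9^9=35
So 9^9 ≡ 35 (mod 43), giving n = 9.

9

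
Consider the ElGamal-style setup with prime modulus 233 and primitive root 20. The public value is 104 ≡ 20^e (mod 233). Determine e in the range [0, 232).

38

Baby-step giant-step with m = ceil(sqrt(232)) = 16.
Baby table (20^j mod 233 for j=0..15):
  0:1  1:20  2:167  3:78  4:162  5:211  6:26  7:54
  8:148  9:164  10:18  11:127  12:210  13:6  14:120  15:70
Giant step factor: 20^(-16) ≡ 117 (mod 233).
Scan 104·117^i mod 233 for i = 0, 1, …:
  i=0: 104   i=1: 52   i=2: 26
Match at i=2, j=6: e = 2·16 + 6 = 38.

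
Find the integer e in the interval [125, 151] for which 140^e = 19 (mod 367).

Compute 140^125 mod 367 = 241, then multiply by 140 repeatedly:
  140^125=241  140^126=343  140^127=310  140^128=94  140^129=315
  140^130=60  140^131=326  140^132=132  140^133=130  140^134=217
  140^135=286  140^136=37  140^137=42  140^138=8  140^139=19
Found 19 at exponent 139.

139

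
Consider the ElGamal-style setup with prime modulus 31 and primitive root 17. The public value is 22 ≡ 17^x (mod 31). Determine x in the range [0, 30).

Successive powers of 17 modulo 31:
  17^0=1  17^1=17  17^2=10  17^3=15  17^4=7  17^5=26
  17^6=8  17^7=12  17^8=18  17^9=27  17^10=25  17^11=22
So 17^11 ≡ 22 (mod 31), giving x = 11.

11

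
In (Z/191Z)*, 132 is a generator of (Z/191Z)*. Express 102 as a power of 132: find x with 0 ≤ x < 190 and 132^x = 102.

Baby-step giant-step with m = ceil(sqrt(190)) = 14.
Baby table (132^j mod 191 for j=0..13):
  0:1  1:132  2:43  3:137  4:130  5:161  6:51  7:47
  8:92  9:111  10:136  11:189  12:118  13:105
Giant step factor: 132^(-14) ≡ 23 (mod 191).
Scan 102·23^i mod 191 for i = 0, 1, …:
  i=0: 102   i=1: 54   i=2: 96   i=3: 107
  i=4: 169   i=5: 67   i=6: 13   i=7: 108
  i=8: 1
Match at i=8, j=0: x = 8·14 + 0 = 112.

112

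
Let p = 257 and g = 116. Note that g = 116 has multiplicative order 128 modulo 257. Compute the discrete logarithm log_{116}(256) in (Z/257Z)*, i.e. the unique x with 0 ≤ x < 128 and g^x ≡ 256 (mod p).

64

Baby-step giant-step with m = ceil(sqrt(128)) = 12.
Baby table (116^j mod 257 for j=0..11):
  0:1  1:116  2:92  3:135  4:240  5:84  6:235  7:18
  8:32  9:114  10:117  11:208
Giant step factor: 116^(-12) ≡ 197 (mod 257).
Scan 256·197^i mod 257 for i = 0, 1, …:
  i=0: 256   i=1: 60   i=2: 255   i=3: 120
  i=4: 253   i=5: 240
Match at i=5, j=4: x = 5·12 + 4 = 64.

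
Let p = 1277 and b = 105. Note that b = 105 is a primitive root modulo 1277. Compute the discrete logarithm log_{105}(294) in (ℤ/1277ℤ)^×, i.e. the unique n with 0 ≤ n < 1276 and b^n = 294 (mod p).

828

Baby-step giant-step with m = ceil(sqrt(1276)) = 36.
Baby table (105^j mod 1277 for j=0..35):
  0:1  1:105  2:809  3:663  4:657  5:27  6:281  7:134
  8:23  9:1138  10:729  11:1202  12:1064  13:621  14:78  15:528
  16:529  17:634  18:166  19:829  20:209  21:236  22:517  23:651
  24:674  25:535  26:1264  27:1189  28:976  29:320  30:398  31:926
  32:178  33:812  34:978  35:530
Giant step factor: 105^(-36) ≡ 1061 (mod 1277).
Scan 294·1061^i mod 1277 for i = 0, 1, …:
  i=0: 294   i=1: 346   i=2: 607   i=3: 419
  i=4: 163   i=5: 548   i=6: 393   i=7: 671
  i=8: 642   i=9: 521     …   i=22: 739
  i=23: 1
Match at i=23, j=0: n = 23·36 + 0 = 828.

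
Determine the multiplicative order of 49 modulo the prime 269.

134

The order of 49 must divide p − 1 = 268 = 2^2 · 67.
Divisors: 1, 2, 4, 67, 134, 268.
Check each in increasing order: 49^1 ≡ 49;  49^2 ≡ 249;  49^4 ≡ 131;  49^67 ≡ 268;  49^134 ≡ 1.
Smallest exponent giving 1 is 134.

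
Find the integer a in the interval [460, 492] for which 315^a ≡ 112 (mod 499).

491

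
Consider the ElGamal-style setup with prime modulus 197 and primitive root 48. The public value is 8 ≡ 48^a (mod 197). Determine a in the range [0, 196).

71

Baby-step giant-step with m = ceil(sqrt(196)) = 14.
Baby table (48^j mod 197 for j=0..13):
  0:1  1:48  2:137  3:75  4:54  5:31  6:109  7:110
  8:158  9:98  10:173  11:30  12:61  13:170
Giant step factor: 48^(-14) ≡ 19 (mod 197).
Scan 8·19^i mod 197 for i = 0, 1, …:
  i=0: 8   i=1: 152   i=2: 130   i=3: 106
  i=4: 44   i=5: 48
Match at i=5, j=1: a = 5·14 + 1 = 71.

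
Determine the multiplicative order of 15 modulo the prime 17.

8

The order of 15 must divide p − 1 = 16 = 2^4.
Divisors: 1, 2, 4, 8, 16.
Check each in increasing order: 15^1 ≡ 15;  15^2 ≡ 4;  15^4 ≡ 16;  15^8 ≡ 1.
Smallest exponent giving 1 is 8.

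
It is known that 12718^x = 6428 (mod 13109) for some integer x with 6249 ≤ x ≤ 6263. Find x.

6251

Compute 12718^6249 mod 13109 = 10558, then multiply by 12718 repeatedly:
  12718^6249=10558  12718^6250=1157  12718^6251=6428
Found 6428 at exponent 6251.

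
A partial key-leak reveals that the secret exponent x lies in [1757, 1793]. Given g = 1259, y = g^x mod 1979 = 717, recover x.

Compute 1259^1757 mod 1979 = 1588, then multiply by 1259 repeatedly:
  1259^1757=1588  1259^1758=502  1259^1759=717
Found 717 at exponent 1759.

1759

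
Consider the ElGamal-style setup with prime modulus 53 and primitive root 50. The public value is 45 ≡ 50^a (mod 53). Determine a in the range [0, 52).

43

Baby-step giant-step with m = ceil(sqrt(52)) = 8.
Baby table (50^j mod 53 for j=0..7):
  0:1  1:50  2:9  3:26  4:28  5:22  6:40  7:39
Giant step factor: 50^(-8) ≡ 24 (mod 53).
Scan 45·24^i mod 53 for i = 0, 1, …:
  i=0: 45   i=1: 20   i=2: 3   i=3: 19
  i=4: 32   i=5: 26
Match at i=5, j=3: a = 5·8 + 3 = 43.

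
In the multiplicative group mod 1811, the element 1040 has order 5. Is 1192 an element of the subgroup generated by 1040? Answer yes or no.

yes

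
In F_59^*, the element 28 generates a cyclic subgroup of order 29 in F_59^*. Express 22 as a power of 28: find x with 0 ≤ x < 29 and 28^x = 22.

10

Successive powers of 28 modulo 59:
  28^0=1  28^1=28  28^2=17  28^3=4  28^4=53  28^5=9
  28^6=16  28^7=35  28^8=36  28^9=5  28^10=22
So 28^10 ≡ 22 (mod 59), giving x = 10.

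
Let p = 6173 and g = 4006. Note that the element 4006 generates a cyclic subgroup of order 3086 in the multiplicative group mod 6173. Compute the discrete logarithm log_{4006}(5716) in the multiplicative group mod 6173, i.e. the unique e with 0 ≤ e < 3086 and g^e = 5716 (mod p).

1703

Baby-step giant-step with m = ceil(sqrt(3086)) = 56.
Baby table (4006^j mod 6173 for j=0..55):
  0:1  1:4006  2:4409  3:1501  4:504  5:453  6:6029  7:3398
  8:923  9:6084  10:1500  11:2671  12:2217  13:4528  14:2894  15:470
  16:55  17:4275  18:1748  19:2306  20:3028  21:223  22:4426  23:1700
  24:1381  25:1278  26:2251  27:4926  28:4648  29:2120  30:4845  31:1158
  32:3025  33:551  34:3545  35:3370  36:6042  37:6092  38:2683  39:905
  40:1879  41:2387  42:345  43:5491  44:2547  45:5486  46:1036  47:1960
  48:5877  49:5613  50:3612  51:160  52:5141  53:1718  54:5586  55:391
Giant step factor: 4006^(-56) ≡ 5032 (mod 6173).
Scan 5716·5032^i mod 6173 for i = 0, 1, …:
  i=0: 5716   i=1: 2905   i=2: 296   i=3: 1779
  i=4: 1078   i=5: 4602   i=6: 2341   i=7: 1828
  i=8: 726   i=9: 4989     …   i=29: 2920
  i=30: 1700
Match at i=30, j=23: e = 30·56 + 23 = 1703.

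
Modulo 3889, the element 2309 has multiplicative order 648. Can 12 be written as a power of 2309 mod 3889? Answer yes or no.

yes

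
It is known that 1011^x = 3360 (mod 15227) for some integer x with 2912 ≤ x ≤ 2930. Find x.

Compute 1011^2912 mod 15227 = 9471, then multiply by 1011 repeatedly:
  1011^2912=9471  1011^2913=12625  1011^2914=3649  1011^2915=4205  1011^2916=2922
  1011^2917=104  1011^2918=13782  1011^2919=897  1011^2920=8474  1011^2921=9640
  1011^2922=760  1011^2923=7010  1011^2924=6555  1011^2925=3360
Found 3360 at exponent 2925.

2925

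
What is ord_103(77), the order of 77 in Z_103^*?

The order of 77 must divide p − 1 = 102 = 2 · 3 · 17.
Divisors: 1, 2, 3, 6, 17, 34, 51, 102.
Check each in increasing order: 77^1 ≡ 77;  77^2 ≡ 58;  77^3 ≡ 37;  77^6 ≡ 30;  77^17 ≡ 47;  77^34 ≡ 46;  77^51 ≡ 102;  77^102 ≡ 1.
Smallest exponent giving 1 is 102.

102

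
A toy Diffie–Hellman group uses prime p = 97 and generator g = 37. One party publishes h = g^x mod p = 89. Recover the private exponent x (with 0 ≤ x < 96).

66

Baby-step giant-step with m = ceil(sqrt(96)) = 10.
Baby table (37^j mod 97 for j=0..9):
  0:1  1:37  2:11  3:19  4:24  5:15  6:70  7:68
  8:91  9:69
Giant step factor: 37^(-10) ≡ 72 (mod 97).
Scan 89·72^i mod 97 for i = 0, 1, …:
  i=0: 89   i=1: 6   i=2: 44   i=3: 64
  i=4: 49   i=5: 36   i=6: 70
Match at i=6, j=6: x = 6·10 + 6 = 66.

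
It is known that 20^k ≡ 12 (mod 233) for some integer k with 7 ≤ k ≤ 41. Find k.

Compute 20^7 mod 233 = 54, then multiply by 20 repeatedly:
  20^7=54  20^8=148  20^9=164  20^10=18  20^11=127
  20^12=210  20^13=6  20^14=120  20^15=70  20^16=2
  20^17=40  20^18=101  20^19=156  20^20=91  20^21=189
  20^22=52  20^23=108  20^24=63  20^25=95  20^26=36
  20^27=21  20^28=187  20^29=12
Found 12 at exponent 29.

29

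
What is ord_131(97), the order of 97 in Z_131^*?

130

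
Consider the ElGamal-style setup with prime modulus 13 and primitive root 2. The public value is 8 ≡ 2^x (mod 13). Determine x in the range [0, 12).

3

Successive powers of 2 modulo 13:
  2^0=1  2^1=2  2^2=4  2^3=8
So 2^3 ≡ 8 (mod 13), giving x = 3.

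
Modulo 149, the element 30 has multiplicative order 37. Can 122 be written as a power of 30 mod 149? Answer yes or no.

122 ∈ ⟨30⟩ iff 122^37 ≡ 1 (mod 149), since |⟨30⟩| = 37.
122^37 mod 149 = 44.
Since 44 ≠ 1, 122 does not lie in the subgroup.

no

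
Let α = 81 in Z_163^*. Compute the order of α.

The order of 81 must divide p − 1 = 162 = 2 · 3^4.
Divisors: 1, 2, 3, 6, 9, 18, 27, 54, 81, 162.
Check each in increasing order: 81^1 ≡ 81;  81^2 ≡ 41;  81^3 ≡ 61;  81^6 ≡ 135;  81^9 ≡ 85;  81^18 ≡ 53;  81^27 ≡ 104;  81^54 ≡ 58;  81^81 ≡ 1.
Smallest exponent giving 1 is 81.

81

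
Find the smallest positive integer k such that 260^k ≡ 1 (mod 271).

The order of 260 must divide p − 1 = 270 = 2 · 3^3 · 5.
Divisors: 1, 2, 3, 5, 6, 9, 10, 15, 18, 27, 30, 45, 54, 90, 135, 270.
Check each in increasing order: 260^1 ≡ 260;  260^2 ≡ 121;  260^3 ≡ 24;  260^5 ≡ 194;  260^6 ≡ 34;  260^9 ≡ 3;  260^10 ≡ 238;  260^15 ≡ 102;  260^18 ≡ 9;  260^27 ≡ 27;  260^30 ≡ 106;  260^45 ≡ 243;  260^54 ≡ 187;  260^90 ≡ 242;  260^135 ≡ 270;  260^270 ≡ 1.
Smallest exponent giving 1 is 270.

270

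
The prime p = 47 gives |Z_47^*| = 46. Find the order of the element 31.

46

The order of 31 must divide p − 1 = 46 = 2 · 23.
Divisors: 1, 2, 23, 46.
Check each in increasing order: 31^1 ≡ 31;  31^2 ≡ 21;  31^23 ≡ 46;  31^46 ≡ 1.
Smallest exponent giving 1 is 46.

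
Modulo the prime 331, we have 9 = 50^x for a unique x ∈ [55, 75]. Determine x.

Compute 50^55 mod 331 = 32, then multiply by 50 repeatedly:
  50^55=32  50^56=276  50^57=229  50^58=196  50^59=201
  50^60=120  50^61=42  50^62=114  50^63=73  50^64=9
Found 9 at exponent 64.

64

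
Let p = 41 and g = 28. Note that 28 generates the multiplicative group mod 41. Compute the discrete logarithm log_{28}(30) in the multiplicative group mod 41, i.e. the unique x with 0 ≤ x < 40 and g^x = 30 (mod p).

13

Successive powers of 28 modulo 41:
  28^0=1  28^1=28  28^2=5  28^3=17  28^4=25  28^5=3
  28^6=2  28^7=15  28^8=10  28^9=34  28^10=9  28^11=6
  28^12=4  28^13=30
So 28^13 ≡ 30 (mod 41), giving x = 13.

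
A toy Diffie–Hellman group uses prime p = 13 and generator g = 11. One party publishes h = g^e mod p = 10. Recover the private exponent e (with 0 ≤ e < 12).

10

Successive powers of 11 modulo 13:
  11^0=1  11^1=11  11^2=4  11^3=5  11^4=3  11^5=7
  11^6=12  11^7=2  11^8=9  11^9=8  11^10=10
So 11^10 ≡ 10 (mod 13), giving e = 10.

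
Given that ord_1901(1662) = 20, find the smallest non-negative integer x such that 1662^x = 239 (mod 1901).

Successive powers of 1662 modulo 1901:
  1662^0=1  1662^1=1662  1662^2=91  1662^3=1063  1662^4=677  1662^5=1683
  1662^6=775  1662^7=1073  1662^8=188  1662^9=692  1662^10=1900  1662^11=239
So 1662^11 ≡ 239 (mod 1901), giving x = 11.

11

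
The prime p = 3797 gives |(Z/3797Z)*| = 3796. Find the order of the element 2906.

3796

The order of 2906 must divide p − 1 = 3796 = 2^2 · 13 · 73.
Divisors: 1, 2, 4, 13, 26, 52, 73, 146, 292, 949, 1898, 3796.
Check each in increasing order: 2906^1 ≡ 2906;  2906^2 ≡ 308;  2906^4 ≡ 3736;  2906^13 ≡ 460;  2906^26 ≡ 2765;  2906^52 ≡ 1864;  2906^73 ≡ 2471;  2906^146 ≡ 265;  2906^292 ≡ 1879;  2906^949 ≡ 742;  2906^1898 ≡ 3796;  2906^3796 ≡ 1.
Smallest exponent giving 1 is 3796.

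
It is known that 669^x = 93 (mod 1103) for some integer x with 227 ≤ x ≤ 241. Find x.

229

Compute 669^227 mod 1103 = 755, then multiply by 669 repeatedly:
  669^227=755  669^228=1024  669^229=93
Found 93 at exponent 229.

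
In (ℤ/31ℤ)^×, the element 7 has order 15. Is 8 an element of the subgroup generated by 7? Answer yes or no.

yes

8 ∈ ⟨7⟩ iff 8^15 ≡ 1 (mod 31), since |⟨7⟩| = 15.
8^15 mod 31 = 1.
Since 1 = 1, 8 lies in the subgroup.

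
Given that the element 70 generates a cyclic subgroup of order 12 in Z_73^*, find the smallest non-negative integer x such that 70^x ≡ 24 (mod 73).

11

Successive powers of 70 modulo 73:
  70^0=1  70^1=70  70^2=9  70^3=46  70^4=8  70^5=49
  70^6=72  70^7=3  70^8=64  70^9=27  70^10=65  70^11=24
So 70^11 ≡ 24 (mod 73), giving x = 11.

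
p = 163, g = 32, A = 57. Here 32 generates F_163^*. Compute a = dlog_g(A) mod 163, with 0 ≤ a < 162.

Baby-step giant-step with m = ceil(sqrt(162)) = 13.
Baby table (32^j mod 163 for j=0..12):
  0:1  1:32  2:46  3:5  4:160  5:67  6:25  7:148
  8:9  9:125  10:88  11:45  12:136
Giant step factor: 32^(-13) ≡ 153 (mod 163).
Scan 57·153^i mod 163 for i = 0, 1, …:
  i=0: 57   i=1: 82   i=2: 158   i=3: 50
  i=4: 152   i=5: 110   i=6: 41   i=7: 79
  i=8: 25
Match at i=8, j=6: a = 8·13 + 6 = 110.

110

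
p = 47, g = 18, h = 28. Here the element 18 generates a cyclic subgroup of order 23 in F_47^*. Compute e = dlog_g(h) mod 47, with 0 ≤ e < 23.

21

Successive powers of 18 modulo 47:
  18^0=1  18^1=18  18^2=42  18^3=4  18^4=25  18^5=27
  18^6=16  18^7=6  18^8=14  18^9=17  18^10=24  18^11=9
  18^12=21  18^13=2  18^14=36  18^15=37  18^16=8  18^17=3
  18^18=7  18^19=32  18^20=12  18^21=28
So 18^21 ≡ 28 (mod 47), giving e = 21.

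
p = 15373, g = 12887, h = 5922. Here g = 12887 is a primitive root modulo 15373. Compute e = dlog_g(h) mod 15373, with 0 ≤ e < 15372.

15073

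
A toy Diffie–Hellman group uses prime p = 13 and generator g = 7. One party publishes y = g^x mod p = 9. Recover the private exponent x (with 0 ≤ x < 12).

Successive powers of 7 modulo 13:
  7^0=1  7^1=7  7^2=10  7^3=5  7^4=9
So 7^4 ≡ 9 (mod 13), giving x = 4.

4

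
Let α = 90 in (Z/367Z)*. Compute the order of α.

The order of 90 must divide p − 1 = 366 = 2 · 3 · 61.
Divisors: 1, 2, 3, 6, 61, 122, 183, 366.
Check each in increasing order: 90^1 ≡ 90;  90^2 ≡ 26;  90^3 ≡ 138;  90^6 ≡ 327;  90^61 ≡ 284;  90^122 ≡ 283;  90^183 ≡ 366;  90^366 ≡ 1.
Smallest exponent giving 1 is 366.

366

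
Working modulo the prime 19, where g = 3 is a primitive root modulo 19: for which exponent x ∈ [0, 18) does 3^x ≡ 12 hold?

15

Successive powers of 3 modulo 19:
  3^0=1  3^1=3  3^2=9  3^3=8  3^4=5  3^5=15
  3^6=7  3^7=2  3^8=6  3^9=18  3^10=16  3^11=10
  3^12=11  3^13=14  3^14=4  3^15=12
So 3^15 ≡ 12 (mod 19), giving x = 15.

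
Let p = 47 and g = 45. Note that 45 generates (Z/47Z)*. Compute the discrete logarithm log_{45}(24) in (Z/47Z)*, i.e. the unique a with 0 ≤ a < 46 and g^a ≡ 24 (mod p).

22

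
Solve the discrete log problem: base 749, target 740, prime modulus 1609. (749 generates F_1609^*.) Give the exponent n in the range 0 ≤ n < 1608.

Baby-step giant-step with m = ceil(sqrt(1608)) = 41.
Baby table (749^j mod 1609 for j=0..40):
  0:1  1:749  2:1069  3:1008  4:371  5:1131  6:785  7:680
  8:876  9:1261  10:6  11:1276  12:1587  13:1221  14:617  15:350
  16:1492  17:862  18:429  19:1130  20:36  21:1220  22:1477  23:890
  24:484  25:491  26:907  27:345  28:965  29:344  30:216  31:884
  32:817  33:513  34:1295  35:1337  36:615  37:461  38:963  39:455
  40:1296
Giant step factor: 749^(-41) ≡ 1383 (mod 1609).
Scan 740·1383^i mod 1609 for i = 0, 1, …:
  i=0: 740   i=1: 96   i=2: 830   i=3: 673
  i=4: 757   i=5: 1081   i=6: 262   i=7: 321
  i=8: 1468   i=9: 1295
Match at i=9, j=34: n = 9·41 + 34 = 403.

403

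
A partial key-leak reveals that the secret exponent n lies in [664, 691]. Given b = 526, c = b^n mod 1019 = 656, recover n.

681

Compute 526^664 mod 1019 = 124, then multiply by 526 repeatedly:
  526^664=124  526^665=8  526^666=132  526^667=140  526^668=272
  526^669=412  526^670=684  526^671=77  526^672=761  526^673=838
  526^674=580  526^675=399  526^676=979  526^677=359  526^678=319
  526^679=678  526^680=997  526^681=656
Found 656 at exponent 681.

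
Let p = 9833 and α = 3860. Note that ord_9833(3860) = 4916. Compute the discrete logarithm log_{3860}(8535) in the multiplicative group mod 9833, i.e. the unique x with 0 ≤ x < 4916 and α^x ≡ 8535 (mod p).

Baby-step giant-step with m = ceil(sqrt(4916)) = 71.
Baby table (3860^j mod 9833 for j=0..70):
  0:1  1:3860  2:2605  3:5974  4:1255  5:6464  6:4719  7:4624
  8:1745  9:95  10:2879  11:1650  12:7049  13:1229  14:4434  15:5820
  16:6628  17:8447  18:9025  19:8014  20:9255  21:1011  22:8592  23:8244
  24:2252  25:348  26:5992  27:1904  28:4189  29:4088  30:7548  31:101
  32:6373  33:7447  34:3561  35:8759  36:3886  37:4635  38:4873  39:9084
  40:9595  41:5622  42:9322  43:3973  44:6133  45:5349  46:7673  47:784
  48:7509  49:6889  50:3108  51:620  52:3781  53:2488  54:6672  55:1293
  56:5649  57:5379  58:5477  59:270  60:9735  61:5207  62:368  63:4528
  64:4839  65:5673  66:9522  67:8999  68:5984  69:523  70:3015
Giant step factor: 3860^(-71) ≡ 614 (mod 9833).
Scan 8535·614^i mod 9833 for i = 0, 1, …:
  i=0: 8535   i=1: 9334   i=2: 8270   i=3: 3952
  i=4: 7610   i=5: 1865   i=6: 4482   i=7: 8541
  i=8: 3185   i=9: 8656     …   i=66: 7246
  i=67: 4528
Match at i=67, j=63: x = 67·71 + 63 = 4820.

4820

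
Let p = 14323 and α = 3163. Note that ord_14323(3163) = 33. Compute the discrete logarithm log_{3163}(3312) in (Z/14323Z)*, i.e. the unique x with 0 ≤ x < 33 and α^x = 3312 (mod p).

3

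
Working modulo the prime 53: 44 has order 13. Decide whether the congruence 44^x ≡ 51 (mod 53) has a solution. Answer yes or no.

no

⟨44⟩ has order 13; its elements mod 53 are {1, 10, 13, 15, 16, 24, 28, 36, 42, 44, 46, 47, 49}.
51 is not in this set.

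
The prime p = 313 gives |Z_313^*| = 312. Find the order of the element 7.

104

The order of 7 must divide p − 1 = 312 = 2^3 · 3 · 13.
Divisors: 1, 2, 3, 4, 6, 8, 12, 13, 24, 26, 39, 52, 78, 104, 156, 312.
Check each in increasing order: 7^1 ≡ 7;  7^2 ≡ 49;  7^3 ≡ 30;  7^4 ≡ 210;  7^6 ≡ 274;  7^8 ≡ 280;  7^12 ≡ 269;  7^13 ≡ 5;  7^24 ≡ 58;  7^26 ≡ 25;  7^39 ≡ 125;  7^52 ≡ 312;  7^78 ≡ 288;  7^104 ≡ 1.
Smallest exponent giving 1 is 104.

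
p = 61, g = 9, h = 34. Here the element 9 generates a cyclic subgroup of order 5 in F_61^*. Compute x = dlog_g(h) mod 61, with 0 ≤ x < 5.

4

Successive powers of 9 modulo 61:
  9^0=1  9^1=9  9^2=20  9^3=58  9^4=34
So 9^4 ≡ 34 (mod 61), giving x = 4.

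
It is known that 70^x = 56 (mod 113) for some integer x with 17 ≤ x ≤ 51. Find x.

Compute 70^17 mod 113 = 59, then multiply by 70 repeatedly:
  70^17=59  70^18=62  70^19=46  70^20=56
Found 56 at exponent 20.

20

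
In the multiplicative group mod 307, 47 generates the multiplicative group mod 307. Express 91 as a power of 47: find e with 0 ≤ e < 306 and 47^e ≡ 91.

45

Baby-step giant-step with m = ceil(sqrt(306)) = 18.
Baby table (47^j mod 307 for j=0..17):
  0:1  1:47  2:60  3:57  4:223  5:43  6:179  7:124
  8:302  9:72  10:7  11:22  12:113  13:92  14:26  15:301
  16:25  17:254
Giant step factor: 47^(-18) ≡ 114 (mod 307).
Scan 91·114^i mod 307 for i = 0, 1, …:
  i=0: 91   i=1: 243   i=2: 72
Match at i=2, j=9: e = 2·18 + 9 = 45.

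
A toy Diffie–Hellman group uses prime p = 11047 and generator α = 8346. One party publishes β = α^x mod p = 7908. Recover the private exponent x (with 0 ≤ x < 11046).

Baby-step giant-step with m = ceil(sqrt(11046)) = 106.
Baby table (8346^j mod 11047 for j=0..105):
  0:1  1:8346  2:4381  3:9303  4:4522  5:4060  6:3611  7:1190
  8:487  9:10253  10:1476  11:1291  12:3861  13:10854  14:2084  15:5086
  16:5182  17:11014  18:757  19:10085  20:2317  21:5432  22:9631  23:2354
  24:4918  25:6023  26:4108  27:6527  28:1585  29:5151  30:6369  31:8557
  32:8914  33:5746  34:1089  35:8160  36:9652  37:868  38:8543  39:2540
  40:10694  41:3411  42:87  43:8047  44:5549  45:2930  46:6769  47:10763
  48:4841  49:4107  50:9228  51:8251  52:6895  53:1847  54:4497  55:5303
  56:4556  57:602  58:8954  59:8176  60:10624  61:4682  62:2733  63:8610
  64:9372  65:5952  66:8080  67:4792  68:3892  69:4452  70:5331  71:6257
  72:1753  73:4310  74:2228  75:2787  76:6367  77:2912  78:152  79:9234
  80:3092  81:40  82:2430  83:9535  84:7569  85:4128  86:7742  87:829
  88:3412  89:8433  90:1381  91:3805  92:7452  93:10829  94:3327  95:6031
  96:4594  97:8434  98:9727  99:8186  100:5708  101:4304  102:7387  103:9642
  104:5784  105:8921
Giant step factor: 8346^(-106) ≡ 10028 (mod 11047).
Scan 7908·10028^i mod 11047 for i = 0, 1, …:
  i=0: 7908   i=1: 6058   i=2: 2171   i=3: 8198
  i=4: 8817   i=5: 7735   i=6: 5593   i=7: 985
  i=8: 1562   i=9: 10137     …   i=98: 4656
  i=99: 5746
Match at i=99, j=33: x = 99·106 + 33 = 10527.

10527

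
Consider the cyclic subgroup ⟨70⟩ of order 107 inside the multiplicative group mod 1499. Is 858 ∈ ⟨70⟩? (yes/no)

yes

858 ∈ ⟨70⟩ iff 858^107 ≡ 1 (mod 1499), since |⟨70⟩| = 107.
858^107 mod 1499 = 1.
Since 1 = 1, 858 lies in the subgroup.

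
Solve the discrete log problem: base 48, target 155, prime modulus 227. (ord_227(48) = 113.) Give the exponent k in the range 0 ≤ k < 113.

81

Baby-step giant-step with m = ceil(sqrt(113)) = 11.
Baby table (48^j mod 227 for j=0..10):
  0:1  1:48  2:34  3:43  4:21  5:100  6:33  7:222
  8:214  9:57  10:12
Giant step factor: 48^(-11) ≡ 147 (mod 227).
Scan 155·147^i mod 227 for i = 0, 1, …:
  i=0: 155   i=1: 85   i=2: 10   i=3: 108
  i=4: 213   i=5: 212   i=6: 65   i=7: 21
Match at i=7, j=4: k = 7·11 + 4 = 81.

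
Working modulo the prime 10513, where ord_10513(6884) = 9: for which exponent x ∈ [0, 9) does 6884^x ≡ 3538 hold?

6

Successive powers of 6884 modulo 10513:
  6884^0=1  6884^1=6884  6884^2=7365  6884^3=6974  6884^4=6658  6884^5=7505
  6884^6=3538
So 6884^6 ≡ 3538 (mod 10513), giving x = 6.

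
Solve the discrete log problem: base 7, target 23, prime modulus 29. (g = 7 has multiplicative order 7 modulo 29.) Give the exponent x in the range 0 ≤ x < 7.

4

Successive powers of 7 modulo 29:
  7^0=1  7^1=7  7^2=20  7^3=24  7^4=23
So 7^4 ≡ 23 (mod 29), giving x = 4.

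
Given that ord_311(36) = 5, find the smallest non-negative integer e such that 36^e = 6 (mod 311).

3

Successive powers of 36 modulo 311:
  36^0=1  36^1=36  36^2=52  36^3=6
So 36^3 ≡ 6 (mod 311), giving e = 3.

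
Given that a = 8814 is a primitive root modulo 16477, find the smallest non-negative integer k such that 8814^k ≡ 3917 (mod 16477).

Baby-step giant-step with m = ceil(sqrt(16476)) = 129.
Baby table (8814^j mod 16477 for j=0..128):
  0:1  1:8814  2:14018  3:10106  4:16099  5:13139  6:6790  7:2596
  8:11068  9:9512  10:3792  11:7332  12:1454  13:12927  14:123  15:13117
  16:10606  17:7263  18:2937  19:1351  20:11320  21:6245  22:10250  23:109
  24:5060  25:12078  26:14072  27:8229  28:15129  29:15122  30:2855  31:3591
  32:15234  33:1403  34:8292  35:10193  36:8498  37:13407  38:12731  39:2664
  40:771  41:7070  42:15443  43:14582  44:5148  45:13291  46:11881  47:7799
  48:14819  49:1487  50:7203  51:1361  52:598  53:14609  54:12448  55:12806
  56:4634  57:14070  58:7078  59:3570  60:11387  61:3611  62:10267  63:1654
  64:12688  65:2633  66:7646  67:914  68:15220  69:9823  70:9764  71:525
  72:13790  73:10708  74:56  75:15751  76:10589  77:5718  78:11786  79:10796
  80:1269  81:13560  82:10159  83:5408  84:14628  85:15144  86:15516  87:15401
  88:6888  89:9564  90:764  91:11280  92:16179  93:9748  94:7794  95:3703
  96:13782  97:6104  98:3251  99:811  100:13613  101:15945  102:6897  103:6505
  104:11587  105:3372  106:12777  107:12660  108:2996  109:10590  110:14532  111:9327
  112:4425  113:891  114:10222  115:472  116:8004  117:9219  118:8179  119:2831
  120:6256  121:8342  122:6014  123:887  124:7920  125:10308  126:534  127:10731
  128:5054
Giant step factor: 8814^(-129) ≡ 405 (mod 16477).
Scan 3917·405^i mod 16477 for i = 0, 1, …:
  i=0: 3917   i=1: 4593   i=2: 14741   i=3: 5431
  i=4: 8114   i=5: 7247   i=6: 2129   i=7: 5441
  i=8: 12164   i=9: 16274     …   i=97: 15177
  i=98: 764
Match at i=98, j=90: k = 98·129 + 90 = 12732.

12732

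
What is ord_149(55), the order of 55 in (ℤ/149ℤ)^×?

148

The order of 55 must divide p − 1 = 148 = 2^2 · 37.
Divisors: 1, 2, 4, 37, 74, 148.
Check each in increasing order: 55^1 ≡ 55;  55^2 ≡ 45;  55^4 ≡ 88;  55^37 ≡ 105;  55^74 ≡ 148;  55^148 ≡ 1.
Smallest exponent giving 1 is 148.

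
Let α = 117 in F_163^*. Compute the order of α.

The order of 117 must divide p − 1 = 162 = 2 · 3^4.
Divisors: 1, 2, 3, 6, 9, 18, 27, 54, 81, 162.
Check each in increasing order: 117^1 ≡ 117;  117^2 ≡ 160;  117^3 ≡ 138;  117^6 ≡ 136;  117^9 ≡ 23;  117^18 ≡ 40;  117^27 ≡ 105;  117^54 ≡ 104;  117^81 ≡ 162;  117^162 ≡ 1.
Smallest exponent giving 1 is 162.

162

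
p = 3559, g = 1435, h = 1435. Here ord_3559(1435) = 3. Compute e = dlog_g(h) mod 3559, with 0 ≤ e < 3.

1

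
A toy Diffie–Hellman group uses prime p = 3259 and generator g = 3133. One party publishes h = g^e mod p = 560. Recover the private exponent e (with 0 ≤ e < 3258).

2815

Baby-step giant-step with m = ceil(sqrt(3258)) = 58.
Baby table (3133^j mod 3259 for j=0..57):
  0:1  1:3133  2:2840  3:650  4:2834  5:1406  6:2089  7:765
  8:1380  9:2106  10:1882  11:775  12:120  13:1175  14:1864  15:3043
  16:1144  17:2511  18:2996  19:548  20:2650  21:1777  22:969  23:1748
  24:1364  25:863  26:2068  27:152  28:402  29:1492  30:1030  31:580
  32:1877  33:1405  34:2215  35:1184  36:730  37:2531  38:476  39:1945
  40:2614  41:3054  42:3017  43:1161  44:369  45:2391  46:1821  47:1943
  48:2866  49:633  50:1717  51:2011  52:816  53:1472  54:291  55:2442
  56:1913  57:128
Giant step factor: 3133^(-58) ≡ 644 (mod 3259).
Scan 560·644^i mod 3259 for i = 0, 1, …:
  i=0: 560   i=1: 2150   i=2: 2784   i=3: 446
  i=4: 432   i=5: 1193   i=6: 2427   i=7: 1927
  i=8: 2568   i=9: 1479     …   i=47: 2349
  i=48: 580
Match at i=48, j=31: e = 48·58 + 31 = 2815.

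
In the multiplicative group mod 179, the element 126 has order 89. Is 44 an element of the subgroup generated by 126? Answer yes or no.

44 ∈ ⟨126⟩ iff 44^89 ≡ 1 (mod 179), since |⟨126⟩| = 89.
44^89 mod 179 = 178.
Since 178 ≠ 1, 44 does not lie in the subgroup.

no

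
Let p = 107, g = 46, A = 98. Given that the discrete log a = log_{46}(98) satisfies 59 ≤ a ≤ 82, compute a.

67

Compute 46^59 mod 107 = 21, then multiply by 46 repeatedly:
  46^59=21  46^60=3  46^61=31  46^62=35  46^63=5
  46^64=16  46^65=94  46^66=44  46^67=98
Found 98 at exponent 67.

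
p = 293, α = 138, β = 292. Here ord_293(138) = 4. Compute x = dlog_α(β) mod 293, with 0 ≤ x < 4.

Successive powers of 138 modulo 293:
  138^0=1  138^1=138  138^2=292
So 138^2 ≡ 292 (mod 293), giving x = 2.

2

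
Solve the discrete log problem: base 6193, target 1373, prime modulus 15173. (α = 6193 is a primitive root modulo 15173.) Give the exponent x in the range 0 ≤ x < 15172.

13020

Baby-step giant-step with m = ceil(sqrt(15172)) = 124.
Baby table (6193^j mod 15173 for j=0..123):
  0:1  1:6193  2:11078  3:8921  4:2860  5:5089  6:1856  7:8247
  8:1353  9:3633  10:12783  11:7578  12:465  13:12048  14:7623  15:6036
  16:9849  17:14570  18:13352  19:11259  20:7052  21:5142  22:11452  23:3634
  24:3803  25:3483  26:9386  27:14908  28:12712  29:7892  30:2923  31:750
  32:1812  33:8869  34:14630  35:5607  36:8327  37:11257  38:9839  39:13332
  40:8783  41:13087  42:8798  43:14944  44:8065  45:12202  46:5446  47:12672
  48:2940  49:14993  50:8062  51:8796  52:2558  53:1082  54:9533  55:14899
  56:2494  57:14401  58:13672  59:5356  60:1530  61:7338  62:1099  63:8603
  64:5976  65:2421  66:2329  67:9147  68:6562  69:5172  70:15166  71:2168
  72:13492  73:13418  74:10326  75:9896  76:2181  77:2963  78:5702  79:4915
  80:1557  81:7646  82:11918  83:6702  84:7331  85:3267  86:6922  87:4221
  88:12747  89:12225  90:11328  91:9525  92:10874  93:4908  94:3725  95:5965
  96:10163  97:1855  98:2054  99:5448  100:9885  101:9923  102:2489  103:13782
  104:3801  105:6270  106:2403  107:12239  108:6992  109:12887  110:14384  111:14602
  112:14279  113:1603  114:4237  115:5624  116:7397  117:2334  118:9766  119:1260
  120:4258  121:14293  122:12440  123:7599
Giant step factor: 6193^(-124) ≡ 201 (mod 15173).
Scan 1373·201^i mod 15173 for i = 0, 1, …:
  i=0: 1373   i=1: 2859   i=2: 13258   i=3: 9583
  i=4: 14385   i=5: 8515   i=6: 12139   i=7: 12259
  i=8: 6033   i=9: 13966     …   i=104: 9134
  i=105: 1
Match at i=105, j=0: x = 105·124 + 0 = 13020.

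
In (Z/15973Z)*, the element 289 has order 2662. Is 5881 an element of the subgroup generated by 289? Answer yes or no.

yes

5881 ∈ ⟨289⟩ iff 5881^2662 ≡ 1 (mod 15973), since |⟨289⟩| = 2662.
5881^2662 mod 15973 = 1.
Since 1 = 1, 5881 lies in the subgroup.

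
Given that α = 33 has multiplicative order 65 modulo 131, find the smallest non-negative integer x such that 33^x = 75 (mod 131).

Baby-step giant-step with m = ceil(sqrt(65)) = 9.
Baby table (33^j mod 131 for j=0..8):
  0:1  1:33  2:41  3:43  4:109  5:60  6:15  7:102
  8:91
Giant step factor: 33^(-9) ≡ 13 (mod 131).
Scan 75·13^i mod 131 for i = 0, 1, …:
  i=0: 75   i=1: 58   i=2: 99   i=3: 108
  i=4: 94   i=5: 43
Match at i=5, j=3: x = 5·9 + 3 = 48.

48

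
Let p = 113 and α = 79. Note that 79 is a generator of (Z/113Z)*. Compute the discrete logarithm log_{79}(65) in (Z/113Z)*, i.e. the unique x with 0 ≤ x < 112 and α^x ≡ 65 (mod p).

49

Baby-step giant-step with m = ceil(sqrt(112)) = 11.
Baby table (79^j mod 113 for j=0..10):
  0:1  1:79  2:26  3:20  4:111  5:68  6:61  7:73
  8:4  9:90  10:104
Giant step factor: 79^(-11) ≡ 89 (mod 113).
Scan 65·89^i mod 113 for i = 0, 1, …:
  i=0: 65   i=1: 22   i=2: 37   i=3: 16
  i=4: 68
Match at i=4, j=5: x = 4·11 + 5 = 49.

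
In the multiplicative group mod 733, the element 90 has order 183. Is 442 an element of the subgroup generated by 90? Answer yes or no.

yes

442 ∈ ⟨90⟩ iff 442^183 ≡ 1 (mod 733), since |⟨90⟩| = 183.
442^183 mod 733 = 1.
Since 1 = 1, 442 lies in the subgroup.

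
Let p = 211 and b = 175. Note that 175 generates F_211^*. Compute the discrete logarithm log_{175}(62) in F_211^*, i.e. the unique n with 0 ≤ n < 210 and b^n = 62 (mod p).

92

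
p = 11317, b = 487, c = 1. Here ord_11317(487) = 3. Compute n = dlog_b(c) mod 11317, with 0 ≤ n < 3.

0

Successive powers of 487 modulo 11317:
  487^0=1
So 487^0 ≡ 1 (mod 11317), giving n = 0.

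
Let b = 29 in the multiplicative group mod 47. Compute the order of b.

The order of 29 must divide p − 1 = 46 = 2 · 23.
Divisors: 1, 2, 23, 46.
Check each in increasing order: 29^1 ≡ 29;  29^2 ≡ 42;  29^23 ≡ 46;  29^46 ≡ 1.
Smallest exponent giving 1 is 46.

46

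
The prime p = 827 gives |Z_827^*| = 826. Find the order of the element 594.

826

The order of 594 must divide p − 1 = 826 = 2 · 7 · 59.
Divisors: 1, 2, 7, 14, 59, 118, 413, 826.
Check each in increasing order: 594^1 ≡ 594;  594^2 ≡ 534;  594^7 ≡ 431;  594^14 ≡ 513;  594^59 ≡ 20;  594^118 ≡ 400;  594^413 ≡ 826;  594^826 ≡ 1.
Smallest exponent giving 1 is 826.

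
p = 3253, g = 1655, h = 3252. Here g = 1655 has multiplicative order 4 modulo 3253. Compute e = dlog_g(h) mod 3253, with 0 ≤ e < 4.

2

Successive powers of 1655 modulo 3253:
  1655^0=1  1655^1=1655  1655^2=3252
So 1655^2 ≡ 3252 (mod 3253), giving e = 2.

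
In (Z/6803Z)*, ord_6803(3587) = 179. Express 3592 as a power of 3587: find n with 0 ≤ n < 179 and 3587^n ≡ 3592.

171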